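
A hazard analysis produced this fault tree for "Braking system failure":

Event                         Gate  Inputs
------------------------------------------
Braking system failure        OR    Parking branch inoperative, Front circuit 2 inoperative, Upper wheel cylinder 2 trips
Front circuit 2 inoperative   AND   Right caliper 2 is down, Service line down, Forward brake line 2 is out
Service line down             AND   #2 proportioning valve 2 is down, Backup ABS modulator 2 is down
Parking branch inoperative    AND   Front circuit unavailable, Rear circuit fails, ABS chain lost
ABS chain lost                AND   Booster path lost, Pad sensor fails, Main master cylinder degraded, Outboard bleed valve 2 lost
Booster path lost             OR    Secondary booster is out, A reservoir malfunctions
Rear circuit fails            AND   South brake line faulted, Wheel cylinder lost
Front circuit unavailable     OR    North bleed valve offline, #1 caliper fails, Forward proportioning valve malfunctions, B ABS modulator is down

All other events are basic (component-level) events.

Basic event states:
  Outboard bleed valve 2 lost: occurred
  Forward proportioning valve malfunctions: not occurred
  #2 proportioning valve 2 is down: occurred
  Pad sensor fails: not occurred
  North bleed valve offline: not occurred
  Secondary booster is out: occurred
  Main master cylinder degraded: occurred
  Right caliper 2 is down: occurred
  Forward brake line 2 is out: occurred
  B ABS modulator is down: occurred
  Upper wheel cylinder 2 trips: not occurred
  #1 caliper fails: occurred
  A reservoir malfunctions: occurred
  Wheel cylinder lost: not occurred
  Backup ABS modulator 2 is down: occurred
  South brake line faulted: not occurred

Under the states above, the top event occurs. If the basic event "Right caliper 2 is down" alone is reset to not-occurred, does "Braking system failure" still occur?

Counterfactual: set "Right caliper 2 is down" to not occurred.
Front circuit unavailable [OR]: North bleed valve offline=not, #1 caliper fails=occurs, Forward proportioning valve malfunctions=not, B ABS modulator is down=occurs → at least one input occurs → occurs.
Rear circuit fails [AND]: South brake line faulted=not, Wheel cylinder lost=not → not all inputs occur → does not occur.
Booster path lost [OR]: Secondary booster is out=occurs, A reservoir malfunctions=occurs → at least one input occurs → occurs.
ABS chain lost [AND]: Booster path lost=occurs, Pad sensor fails=not, Main master cylinder degraded=occurs, Outboard bleed valve 2 lost=occurs → not all inputs occur → does not occur.
Parking branch inoperative [AND]: Front circuit unavailable=occurs, Rear circuit fails=not, ABS chain lost=not → not all inputs occur → does not occur.
Service line down [AND]: #2 proportioning valve 2 is down=occurs, Backup ABS modulator 2 is down=occurs → all inputs occur → occurs.
Front circuit 2 inoperative [AND]: Right caliper 2 is down=not, Service line down=occurs, Forward brake line 2 is out=occurs → not all inputs occur → does not occur.
Braking system failure [OR]: Parking branch inoperative=not, Front circuit 2 inoperative=not, Upper wheel cylinder 2 trips=not → no input occurs → does not occur.

No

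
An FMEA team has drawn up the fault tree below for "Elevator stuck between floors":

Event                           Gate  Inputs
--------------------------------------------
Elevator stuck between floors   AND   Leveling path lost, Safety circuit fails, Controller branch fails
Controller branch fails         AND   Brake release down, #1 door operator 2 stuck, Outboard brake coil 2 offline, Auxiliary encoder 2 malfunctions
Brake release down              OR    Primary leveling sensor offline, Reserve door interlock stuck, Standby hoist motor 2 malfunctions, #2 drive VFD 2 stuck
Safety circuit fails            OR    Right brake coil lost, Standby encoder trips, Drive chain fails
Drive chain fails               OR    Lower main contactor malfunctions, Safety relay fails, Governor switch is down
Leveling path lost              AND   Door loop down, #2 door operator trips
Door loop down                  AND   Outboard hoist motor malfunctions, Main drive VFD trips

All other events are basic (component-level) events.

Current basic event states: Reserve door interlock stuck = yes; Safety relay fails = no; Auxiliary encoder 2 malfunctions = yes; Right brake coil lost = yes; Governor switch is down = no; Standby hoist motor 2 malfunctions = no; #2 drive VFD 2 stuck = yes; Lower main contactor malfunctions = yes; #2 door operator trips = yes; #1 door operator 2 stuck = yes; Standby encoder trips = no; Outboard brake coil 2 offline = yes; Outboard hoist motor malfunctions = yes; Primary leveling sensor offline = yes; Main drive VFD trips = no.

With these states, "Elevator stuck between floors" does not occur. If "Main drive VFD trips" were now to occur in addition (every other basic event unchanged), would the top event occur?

Yes

Counterfactual: set "Main drive VFD trips" to occurred.
Door loop down [AND]: Outboard hoist motor malfunctions=occurs, Main drive VFD trips=occurs → all inputs occur → occurs.
Leveling path lost [AND]: Door loop down=occurs, #2 door operator trips=occurs → all inputs occur → occurs.
Drive chain fails [OR]: Lower main contactor malfunctions=occurs, Safety relay fails=not, Governor switch is down=not → at least one input occurs → occurs.
Safety circuit fails [OR]: Right brake coil lost=occurs, Standby encoder trips=not, Drive chain fails=occurs → at least one input occurs → occurs.
Brake release down [OR]: Primary leveling sensor offline=occurs, Reserve door interlock stuck=occurs, Standby hoist motor 2 malfunctions=not, #2 drive VFD 2 stuck=occurs → at least one input occurs → occurs.
Controller branch fails [AND]: Brake release down=occurs, #1 door operator 2 stuck=occurs, Outboard brake coil 2 offline=occurs, Auxiliary encoder 2 malfunctions=occurs → all inputs occur → occurs.
Elevator stuck between floors [AND]: Leveling path lost=occurs, Safety circuit fails=occurs, Controller branch fails=occurs → all inputs occur → occurs.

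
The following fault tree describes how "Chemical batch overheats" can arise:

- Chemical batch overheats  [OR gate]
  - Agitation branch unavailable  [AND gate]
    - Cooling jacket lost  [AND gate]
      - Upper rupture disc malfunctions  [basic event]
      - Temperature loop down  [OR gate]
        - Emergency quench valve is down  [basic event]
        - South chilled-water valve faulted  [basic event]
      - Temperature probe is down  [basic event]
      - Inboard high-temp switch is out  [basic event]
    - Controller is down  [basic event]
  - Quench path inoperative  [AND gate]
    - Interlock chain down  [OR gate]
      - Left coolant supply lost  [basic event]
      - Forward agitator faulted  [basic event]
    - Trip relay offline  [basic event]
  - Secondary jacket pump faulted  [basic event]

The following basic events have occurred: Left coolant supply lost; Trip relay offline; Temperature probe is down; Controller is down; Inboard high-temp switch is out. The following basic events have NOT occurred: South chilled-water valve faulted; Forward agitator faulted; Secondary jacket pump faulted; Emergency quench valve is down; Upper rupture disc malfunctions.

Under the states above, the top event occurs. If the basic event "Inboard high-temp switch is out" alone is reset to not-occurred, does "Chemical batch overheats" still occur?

Counterfactual: set "Inboard high-temp switch is out" to not occurred.
Temperature loop down [OR]: Emergency quench valve is down=not, South chilled-water valve faulted=not → no input occurs → does not occur.
Cooling jacket lost [AND]: Upper rupture disc malfunctions=not, Temperature loop down=not, Temperature probe is down=occurs, Inboard high-temp switch is out=not → not all inputs occur → does not occur.
Agitation branch unavailable [AND]: Cooling jacket lost=not, Controller is down=occurs → not all inputs occur → does not occur.
Interlock chain down [OR]: Left coolant supply lost=occurs, Forward agitator faulted=not → at least one input occurs → occurs.
Quench path inoperative [AND]: Interlock chain down=occurs, Trip relay offline=occurs → all inputs occur → occurs.
Chemical batch overheats [OR]: Agitation branch unavailable=not, Quench path inoperative=occurs, Secondary jacket pump faulted=not → at least one input occurs → occurs.

Yes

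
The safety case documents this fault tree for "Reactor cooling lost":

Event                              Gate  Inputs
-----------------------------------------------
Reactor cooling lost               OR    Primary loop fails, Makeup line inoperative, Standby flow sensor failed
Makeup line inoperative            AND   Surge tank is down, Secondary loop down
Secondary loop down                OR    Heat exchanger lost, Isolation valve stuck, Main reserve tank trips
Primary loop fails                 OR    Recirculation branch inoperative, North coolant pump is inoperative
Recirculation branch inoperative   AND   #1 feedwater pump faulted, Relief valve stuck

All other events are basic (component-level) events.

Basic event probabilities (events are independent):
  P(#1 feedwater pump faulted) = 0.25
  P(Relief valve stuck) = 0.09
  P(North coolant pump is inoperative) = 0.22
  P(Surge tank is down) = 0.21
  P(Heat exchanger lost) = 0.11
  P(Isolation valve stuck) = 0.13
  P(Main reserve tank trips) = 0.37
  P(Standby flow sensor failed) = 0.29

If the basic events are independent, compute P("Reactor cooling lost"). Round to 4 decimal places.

0.5169

P(Recirculation branch inoperative) [AND] = 0.25 × 0.09 = 0.022500
P(Primary loop fails) [OR] = 1 − (1−0.022500) × (1−0.22) = 0.237550
P(Secondary loop down) [OR] = 1 − (1−0.11) × (1−0.13) × (1−0.37) = 0.512191
P(Makeup line inoperative) [AND] = 0.21 × 0.512191 = 0.107560
P(Reactor cooling lost) [OR] = 1 − (1−0.237550) × (1−0.107560) × (1−0.29) = 0.516887
Rounded to 4 decimal places: P(Reactor cooling lost) ≈ 0.5169.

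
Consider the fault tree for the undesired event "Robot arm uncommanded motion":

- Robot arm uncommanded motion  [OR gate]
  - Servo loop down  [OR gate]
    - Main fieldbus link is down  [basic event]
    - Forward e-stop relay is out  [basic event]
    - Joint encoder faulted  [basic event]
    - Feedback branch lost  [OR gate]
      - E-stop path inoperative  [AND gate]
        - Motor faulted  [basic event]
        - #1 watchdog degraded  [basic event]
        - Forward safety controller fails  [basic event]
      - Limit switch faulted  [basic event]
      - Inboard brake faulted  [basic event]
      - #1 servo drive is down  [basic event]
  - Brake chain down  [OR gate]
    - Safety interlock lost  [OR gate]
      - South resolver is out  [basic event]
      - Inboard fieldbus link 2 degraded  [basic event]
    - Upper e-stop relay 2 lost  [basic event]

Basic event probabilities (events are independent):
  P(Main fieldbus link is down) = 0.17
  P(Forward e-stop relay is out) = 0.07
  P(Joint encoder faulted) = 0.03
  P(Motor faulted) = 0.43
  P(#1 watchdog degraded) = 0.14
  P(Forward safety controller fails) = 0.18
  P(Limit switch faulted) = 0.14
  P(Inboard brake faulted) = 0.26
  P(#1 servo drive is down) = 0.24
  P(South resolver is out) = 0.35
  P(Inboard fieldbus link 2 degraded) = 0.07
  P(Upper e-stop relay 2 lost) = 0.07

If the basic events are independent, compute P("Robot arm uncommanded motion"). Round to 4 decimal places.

0.7986

P(E-stop path inoperative) [AND] = 0.43 × 0.14 × 0.18 = 0.010836
P(Feedback branch lost) [OR] = 1 − (1−0.010836) × (1−0.14) × (1−0.26) × (1−0.24) = 0.521577
P(Servo loop down) [OR] = 1 − (1−0.17) × (1−0.07) × (1−0.03) × (1−0.521577) = 0.641784
P(Safety interlock lost) [OR] = 1 − (1−0.35) × (1−0.07) = 0.395500
P(Brake chain down) [OR] = 1 − (1−0.395500) × (1−0.07) = 0.437815
P(Robot arm uncommanded motion) [OR] = 1 − (1−0.641784) × (1−0.437815) = 0.798616
Rounded to 4 decimal places: P(Robot arm uncommanded motion) ≈ 0.7986.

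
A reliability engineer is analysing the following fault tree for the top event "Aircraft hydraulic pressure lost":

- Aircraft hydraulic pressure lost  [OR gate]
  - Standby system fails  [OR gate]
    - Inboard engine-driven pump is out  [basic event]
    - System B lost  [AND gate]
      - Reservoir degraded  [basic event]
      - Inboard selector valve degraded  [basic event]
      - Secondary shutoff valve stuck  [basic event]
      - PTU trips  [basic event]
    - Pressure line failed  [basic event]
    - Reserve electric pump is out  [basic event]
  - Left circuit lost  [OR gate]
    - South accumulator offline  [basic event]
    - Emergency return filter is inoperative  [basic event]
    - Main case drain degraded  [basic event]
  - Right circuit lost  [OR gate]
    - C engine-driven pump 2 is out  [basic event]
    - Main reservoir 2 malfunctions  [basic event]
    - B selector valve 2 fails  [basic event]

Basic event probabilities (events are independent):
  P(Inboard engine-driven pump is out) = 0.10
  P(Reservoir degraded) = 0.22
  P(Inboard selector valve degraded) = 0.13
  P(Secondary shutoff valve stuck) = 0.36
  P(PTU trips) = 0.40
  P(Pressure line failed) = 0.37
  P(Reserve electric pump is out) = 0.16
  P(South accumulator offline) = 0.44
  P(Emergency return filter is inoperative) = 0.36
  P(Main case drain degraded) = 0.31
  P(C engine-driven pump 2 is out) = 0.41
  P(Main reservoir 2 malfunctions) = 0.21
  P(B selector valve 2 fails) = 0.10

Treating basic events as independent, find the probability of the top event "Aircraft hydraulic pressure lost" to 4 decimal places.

P(System B lost) [AND] = 0.22 × 0.13 × 0.36 × 0.40 = 0.004118
P(Standby system fails) [OR] = 1 − (1−0.10) × (1−0.004118) × (1−0.37) × (1−0.16) = 0.525681
P(Left circuit lost) [OR] = 1 − (1−0.44) × (1−0.36) × (1−0.31) = 0.752704
P(Right circuit lost) [OR] = 1 − (1−0.41) × (1−0.21) × (1−0.10) = 0.580510
P(Aircraft hydraulic pressure lost) [OR] = 1 − (1−0.525681) × (1−0.752704) × (1−0.580510) = 0.950795
Rounded to 4 decimal places: P(Aircraft hydraulic pressure lost) ≈ 0.9508.

0.9508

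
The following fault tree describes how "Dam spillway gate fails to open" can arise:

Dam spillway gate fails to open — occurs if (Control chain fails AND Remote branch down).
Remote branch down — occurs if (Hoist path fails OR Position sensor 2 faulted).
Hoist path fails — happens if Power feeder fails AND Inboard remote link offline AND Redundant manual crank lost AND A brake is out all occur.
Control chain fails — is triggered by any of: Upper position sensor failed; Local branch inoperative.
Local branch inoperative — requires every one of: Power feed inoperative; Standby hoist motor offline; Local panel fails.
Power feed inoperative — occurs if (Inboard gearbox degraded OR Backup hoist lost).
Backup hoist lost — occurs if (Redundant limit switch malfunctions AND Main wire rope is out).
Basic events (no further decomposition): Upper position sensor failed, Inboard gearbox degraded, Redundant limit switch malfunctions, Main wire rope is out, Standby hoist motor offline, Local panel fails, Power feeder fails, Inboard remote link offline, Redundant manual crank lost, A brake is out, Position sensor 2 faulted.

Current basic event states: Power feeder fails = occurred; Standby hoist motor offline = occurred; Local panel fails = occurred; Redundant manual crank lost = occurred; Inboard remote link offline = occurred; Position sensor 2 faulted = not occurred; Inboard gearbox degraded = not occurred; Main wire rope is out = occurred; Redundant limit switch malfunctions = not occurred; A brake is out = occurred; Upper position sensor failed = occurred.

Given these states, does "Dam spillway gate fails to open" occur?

Backup hoist lost [AND]: Redundant limit switch malfunctions=not, Main wire rope is out=occurs → not all inputs occur → does not occur.
Power feed inoperative [OR]: Inboard gearbox degraded=not, Backup hoist lost=not → no input occurs → does not occur.
Local branch inoperative [AND]: Power feed inoperative=not, Standby hoist motor offline=occurs, Local panel fails=occurs → not all inputs occur → does not occur.
Control chain fails [OR]: Upper position sensor failed=occurs, Local branch inoperative=not → at least one input occurs → occurs.
Hoist path fails [AND]: Power feeder fails=occurs, Inboard remote link offline=occurs, Redundant manual crank lost=occurs, A brake is out=occurs → all inputs occur → occurs.
Remote branch down [OR]: Hoist path fails=occurs, Position sensor 2 faulted=not → at least one input occurs → occurs.
Dam spillway gate fails to open [AND]: Control chain fails=occurs, Remote branch down=occurs → all inputs occur → occurs.

Yes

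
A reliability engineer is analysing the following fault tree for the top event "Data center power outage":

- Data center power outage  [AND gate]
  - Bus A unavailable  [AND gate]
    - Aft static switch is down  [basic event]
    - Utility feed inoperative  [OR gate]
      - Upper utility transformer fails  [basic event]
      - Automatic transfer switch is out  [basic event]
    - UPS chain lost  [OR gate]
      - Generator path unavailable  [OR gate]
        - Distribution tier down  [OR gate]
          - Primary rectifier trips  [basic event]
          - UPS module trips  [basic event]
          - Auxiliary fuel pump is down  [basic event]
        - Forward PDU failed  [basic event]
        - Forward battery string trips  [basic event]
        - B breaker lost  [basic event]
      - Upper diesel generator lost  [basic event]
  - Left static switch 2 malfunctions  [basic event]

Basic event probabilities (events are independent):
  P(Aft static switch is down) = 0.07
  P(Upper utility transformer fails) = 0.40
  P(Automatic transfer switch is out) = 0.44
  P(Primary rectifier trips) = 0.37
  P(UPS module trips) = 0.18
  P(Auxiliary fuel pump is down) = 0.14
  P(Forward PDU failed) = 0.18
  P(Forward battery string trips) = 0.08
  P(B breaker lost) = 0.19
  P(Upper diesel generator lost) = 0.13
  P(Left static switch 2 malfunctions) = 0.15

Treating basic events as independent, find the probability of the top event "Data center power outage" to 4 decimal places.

P(Utility feed inoperative) [OR] = 1 − (1−0.40) × (1−0.44) = 0.664000
P(Distribution tier down) [OR] = 1 − (1−0.37) × (1−0.18) × (1−0.14) = 0.555724
P(Generator path unavailable) [OR] = 1 − (1−0.555724) × (1−0.18) × (1−0.08) × (1−0.19) = 0.728519
P(UPS chain lost) [OR] = 1 − (1−0.728519) × (1−0.13) = 0.763812
P(Bus A unavailable) [AND] = 0.07 × 0.664000 × 0.763812 = 0.035502
P(Data center power outage) [AND] = 0.035502 × 0.15 = 0.005325
Rounded to 4 decimal places: P(Data center power outage) ≈ 0.0053.

0.0053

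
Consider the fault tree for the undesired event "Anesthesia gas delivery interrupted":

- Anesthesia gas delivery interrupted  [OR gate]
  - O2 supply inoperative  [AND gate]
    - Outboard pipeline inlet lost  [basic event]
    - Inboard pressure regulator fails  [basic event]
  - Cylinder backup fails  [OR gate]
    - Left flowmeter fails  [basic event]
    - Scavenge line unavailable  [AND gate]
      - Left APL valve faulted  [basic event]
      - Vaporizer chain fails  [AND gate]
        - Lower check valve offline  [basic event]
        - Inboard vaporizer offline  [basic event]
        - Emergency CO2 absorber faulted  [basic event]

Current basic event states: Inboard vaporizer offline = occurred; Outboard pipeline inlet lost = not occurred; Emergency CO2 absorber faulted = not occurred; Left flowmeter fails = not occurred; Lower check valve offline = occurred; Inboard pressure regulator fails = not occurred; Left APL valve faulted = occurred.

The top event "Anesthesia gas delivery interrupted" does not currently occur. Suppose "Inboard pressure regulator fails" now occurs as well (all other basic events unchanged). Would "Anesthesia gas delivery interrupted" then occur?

No

Counterfactual: set "Inboard pressure regulator fails" to occurred.
O2 supply inoperative [AND]: Outboard pipeline inlet lost=not, Inboard pressure regulator fails=occurs → not all inputs occur → does not occur.
Vaporizer chain fails [AND]: Lower check valve offline=occurs, Inboard vaporizer offline=occurs, Emergency CO2 absorber faulted=not → not all inputs occur → does not occur.
Scavenge line unavailable [AND]: Left APL valve faulted=occurs, Vaporizer chain fails=not → not all inputs occur → does not occur.
Cylinder backup fails [OR]: Left flowmeter fails=not, Scavenge line unavailable=not → no input occurs → does not occur.
Anesthesia gas delivery interrupted [OR]: O2 supply inoperative=not, Cylinder backup fails=not → no input occurs → does not occur.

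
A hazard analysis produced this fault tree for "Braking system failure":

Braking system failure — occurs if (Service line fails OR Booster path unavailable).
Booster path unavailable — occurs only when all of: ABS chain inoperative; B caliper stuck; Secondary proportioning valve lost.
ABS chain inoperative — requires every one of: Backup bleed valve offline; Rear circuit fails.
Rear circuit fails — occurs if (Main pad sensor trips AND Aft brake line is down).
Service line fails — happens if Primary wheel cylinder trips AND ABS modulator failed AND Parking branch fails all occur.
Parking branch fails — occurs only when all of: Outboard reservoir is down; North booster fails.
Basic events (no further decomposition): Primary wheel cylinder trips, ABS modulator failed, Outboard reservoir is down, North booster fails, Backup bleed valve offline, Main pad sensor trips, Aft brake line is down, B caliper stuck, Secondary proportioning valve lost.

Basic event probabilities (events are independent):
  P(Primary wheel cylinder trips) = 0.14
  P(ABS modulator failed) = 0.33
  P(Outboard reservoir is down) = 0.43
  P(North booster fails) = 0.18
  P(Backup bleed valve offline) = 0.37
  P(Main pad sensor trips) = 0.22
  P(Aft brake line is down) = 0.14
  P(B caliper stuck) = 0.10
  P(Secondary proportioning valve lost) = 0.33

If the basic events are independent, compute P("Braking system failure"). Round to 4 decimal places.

0.0040

P(Parking branch fails) [AND] = 0.43 × 0.18 = 0.077400
P(Service line fails) [AND] = 0.14 × 0.33 × 0.077400 = 0.003576
P(Rear circuit fails) [AND] = 0.22 × 0.14 = 0.030800
P(ABS chain inoperative) [AND] = 0.37 × 0.030800 = 0.011396
P(Booster path unavailable) [AND] = 0.011396 × 0.10 × 0.33 = 0.000376
P(Braking system failure) [OR] = 1 − (1−0.003576) × (1−0.000376) = 0.003951
Rounded to 4 decimal places: P(Braking system failure) ≈ 0.0040.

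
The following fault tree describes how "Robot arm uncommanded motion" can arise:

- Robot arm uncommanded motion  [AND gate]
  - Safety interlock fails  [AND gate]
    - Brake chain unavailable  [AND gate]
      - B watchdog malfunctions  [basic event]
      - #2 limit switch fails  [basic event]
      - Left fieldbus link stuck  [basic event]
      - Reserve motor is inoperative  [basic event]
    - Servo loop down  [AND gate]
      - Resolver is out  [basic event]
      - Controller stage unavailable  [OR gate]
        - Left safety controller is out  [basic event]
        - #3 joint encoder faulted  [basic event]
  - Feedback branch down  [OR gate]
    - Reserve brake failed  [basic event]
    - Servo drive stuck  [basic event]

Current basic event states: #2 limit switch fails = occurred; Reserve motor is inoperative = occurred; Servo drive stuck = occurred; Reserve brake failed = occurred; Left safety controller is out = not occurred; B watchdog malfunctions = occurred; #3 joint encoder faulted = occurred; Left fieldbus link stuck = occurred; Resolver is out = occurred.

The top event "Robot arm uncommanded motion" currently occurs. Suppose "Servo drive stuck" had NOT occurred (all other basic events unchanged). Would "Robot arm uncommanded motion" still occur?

Counterfactual: set "Servo drive stuck" to not occurred.
Brake chain unavailable [AND]: B watchdog malfunctions=occurs, #2 limit switch fails=occurs, Left fieldbus link stuck=occurs, Reserve motor is inoperative=occurs → all inputs occur → occurs.
Controller stage unavailable [OR]: Left safety controller is out=not, #3 joint encoder faulted=occurs → at least one input occurs → occurs.
Servo loop down [AND]: Resolver is out=occurs, Controller stage unavailable=occurs → all inputs occur → occurs.
Safety interlock fails [AND]: Brake chain unavailable=occurs, Servo loop down=occurs → all inputs occur → occurs.
Feedback branch down [OR]: Reserve brake failed=occurs, Servo drive stuck=not → at least one input occurs → occurs.
Robot arm uncommanded motion [AND]: Safety interlock fails=occurs, Feedback branch down=occurs → all inputs occur → occurs.

Yes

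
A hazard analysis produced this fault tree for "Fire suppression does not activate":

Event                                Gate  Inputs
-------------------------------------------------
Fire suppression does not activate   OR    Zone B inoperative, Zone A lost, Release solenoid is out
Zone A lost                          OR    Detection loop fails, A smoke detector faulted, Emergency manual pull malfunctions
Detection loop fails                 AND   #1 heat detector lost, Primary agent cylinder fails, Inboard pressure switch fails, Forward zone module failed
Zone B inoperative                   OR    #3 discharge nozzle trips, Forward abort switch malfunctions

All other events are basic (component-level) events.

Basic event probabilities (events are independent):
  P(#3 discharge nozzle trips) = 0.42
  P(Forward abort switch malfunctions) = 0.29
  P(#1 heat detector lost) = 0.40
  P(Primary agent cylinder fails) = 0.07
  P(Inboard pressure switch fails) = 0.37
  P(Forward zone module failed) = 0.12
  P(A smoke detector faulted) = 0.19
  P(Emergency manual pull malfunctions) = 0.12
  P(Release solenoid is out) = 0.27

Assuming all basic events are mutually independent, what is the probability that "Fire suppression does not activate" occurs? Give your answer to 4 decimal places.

0.7860

P(Zone B inoperative) [OR] = 1 − (1−0.42) × (1−0.29) = 0.588200
P(Detection loop fails) [AND] = 0.40 × 0.07 × 0.37 × 0.12 = 0.001243
P(Zone A lost) [OR] = 1 − (1−0.001243) × (1−0.19) × (1−0.12) = 0.288086
P(Fire suppression does not activate) [OR] = 1 − (1−0.588200) × (1−0.288086) × (1−0.27) = 0.785989
Rounded to 4 decimal places: P(Fire suppression does not activate) ≈ 0.7860.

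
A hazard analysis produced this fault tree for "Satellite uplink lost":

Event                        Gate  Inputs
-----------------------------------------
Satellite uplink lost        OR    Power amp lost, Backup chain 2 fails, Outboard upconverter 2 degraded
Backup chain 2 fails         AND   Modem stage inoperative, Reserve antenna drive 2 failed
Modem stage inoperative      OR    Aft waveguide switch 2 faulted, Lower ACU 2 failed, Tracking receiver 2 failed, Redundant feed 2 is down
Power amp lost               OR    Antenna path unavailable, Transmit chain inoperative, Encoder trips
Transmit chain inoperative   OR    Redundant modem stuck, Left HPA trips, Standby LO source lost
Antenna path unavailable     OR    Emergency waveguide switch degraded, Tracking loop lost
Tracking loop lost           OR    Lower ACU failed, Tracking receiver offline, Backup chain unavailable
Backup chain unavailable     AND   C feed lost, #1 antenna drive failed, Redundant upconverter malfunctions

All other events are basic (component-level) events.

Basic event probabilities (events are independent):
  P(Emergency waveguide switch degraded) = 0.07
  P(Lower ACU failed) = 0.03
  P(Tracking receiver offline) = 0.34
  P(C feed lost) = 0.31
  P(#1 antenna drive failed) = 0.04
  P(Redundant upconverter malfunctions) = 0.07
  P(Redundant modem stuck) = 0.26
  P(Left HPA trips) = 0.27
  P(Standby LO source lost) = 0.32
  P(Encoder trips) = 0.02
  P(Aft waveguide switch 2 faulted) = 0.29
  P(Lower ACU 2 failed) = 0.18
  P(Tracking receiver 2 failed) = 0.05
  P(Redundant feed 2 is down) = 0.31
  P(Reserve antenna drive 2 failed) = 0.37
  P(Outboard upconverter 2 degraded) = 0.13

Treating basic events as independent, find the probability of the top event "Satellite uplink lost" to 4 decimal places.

P(Backup chain unavailable) [AND] = 0.31 × 0.04 × 0.07 = 0.000868
P(Tracking loop lost) [OR] = 1 − (1−0.03) × (1−0.34) × (1−0.000868) = 0.360356
P(Antenna path unavailable) [OR] = 1 − (1−0.07) × (1−0.360356) = 0.405131
P(Transmit chain inoperative) [OR] = 1 − (1−0.26) × (1−0.27) × (1−0.32) = 0.632664
P(Power amp lost) [OR] = 1 − (1−0.405131) × (1−0.632664) × (1−0.02) = 0.785854
P(Modem stage inoperative) [OR] = 1 − (1−0.29) × (1−0.18) × (1−0.05) × (1−0.31) = 0.618368
P(Backup chain 2 fails) [AND] = 0.618368 × 0.37 = 0.228796
P(Satellite uplink lost) [OR] = 1 − (1−0.785854) × (1−0.228796) × (1−0.13) = 0.856319
Rounded to 4 decimal places: P(Satellite uplink lost) ≈ 0.8563.

0.8563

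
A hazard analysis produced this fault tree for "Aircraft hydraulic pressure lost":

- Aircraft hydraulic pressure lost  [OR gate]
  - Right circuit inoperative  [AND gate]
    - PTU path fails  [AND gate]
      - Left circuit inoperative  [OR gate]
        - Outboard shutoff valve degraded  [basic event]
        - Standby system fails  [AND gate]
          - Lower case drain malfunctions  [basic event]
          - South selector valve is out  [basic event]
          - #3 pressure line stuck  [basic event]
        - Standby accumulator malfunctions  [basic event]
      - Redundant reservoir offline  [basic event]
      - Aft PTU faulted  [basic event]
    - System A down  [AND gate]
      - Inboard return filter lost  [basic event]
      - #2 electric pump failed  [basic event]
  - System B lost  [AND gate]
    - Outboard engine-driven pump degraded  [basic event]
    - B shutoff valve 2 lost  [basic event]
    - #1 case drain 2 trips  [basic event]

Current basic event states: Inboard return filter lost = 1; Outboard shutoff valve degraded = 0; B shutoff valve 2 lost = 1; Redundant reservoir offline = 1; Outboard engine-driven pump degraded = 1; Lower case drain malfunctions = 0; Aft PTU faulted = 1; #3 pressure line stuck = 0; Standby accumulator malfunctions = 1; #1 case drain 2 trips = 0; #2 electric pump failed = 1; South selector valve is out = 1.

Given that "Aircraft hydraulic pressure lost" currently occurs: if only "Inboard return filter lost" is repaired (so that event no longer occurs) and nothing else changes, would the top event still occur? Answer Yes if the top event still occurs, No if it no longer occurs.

Counterfactual: set "Inboard return filter lost" to not occurred.
Standby system fails [AND]: Lower case drain malfunctions=not, South selector valve is out=occurs, #3 pressure line stuck=not → not all inputs occur → does not occur.
Left circuit inoperative [OR]: Outboard shutoff valve degraded=not, Standby system fails=not, Standby accumulator malfunctions=occurs → at least one input occurs → occurs.
PTU path fails [AND]: Left circuit inoperative=occurs, Redundant reservoir offline=occurs, Aft PTU faulted=occurs → all inputs occur → occurs.
System A down [AND]: Inboard return filter lost=not, #2 electric pump failed=occurs → not all inputs occur → does not occur.
Right circuit inoperative [AND]: PTU path fails=occurs, System A down=not → not all inputs occur → does not occur.
System B lost [AND]: Outboard engine-driven pump degraded=occurs, B shutoff valve 2 lost=occurs, #1 case drain 2 trips=not → not all inputs occur → does not occur.
Aircraft hydraulic pressure lost [OR]: Right circuit inoperative=not, System B lost=not → no input occurs → does not occur.

No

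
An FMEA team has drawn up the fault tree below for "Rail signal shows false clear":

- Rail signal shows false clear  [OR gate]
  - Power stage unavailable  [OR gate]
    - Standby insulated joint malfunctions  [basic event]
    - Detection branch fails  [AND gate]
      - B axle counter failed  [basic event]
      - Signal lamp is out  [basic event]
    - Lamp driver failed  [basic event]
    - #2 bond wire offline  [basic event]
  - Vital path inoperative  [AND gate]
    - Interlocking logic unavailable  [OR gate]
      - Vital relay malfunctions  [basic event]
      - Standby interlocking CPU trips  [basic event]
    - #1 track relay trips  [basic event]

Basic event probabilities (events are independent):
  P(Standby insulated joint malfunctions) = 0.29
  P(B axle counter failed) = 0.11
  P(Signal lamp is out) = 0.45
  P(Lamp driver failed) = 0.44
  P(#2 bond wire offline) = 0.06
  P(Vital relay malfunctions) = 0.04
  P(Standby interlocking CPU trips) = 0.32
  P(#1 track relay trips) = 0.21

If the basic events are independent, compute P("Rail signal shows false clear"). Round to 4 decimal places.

P(Detection branch fails) [AND] = 0.11 × 0.45 = 0.049500
P(Power stage unavailable) [OR] = 1 − (1−0.29) × (1−0.049500) × (1−0.44) × (1−0.06) = 0.644756
P(Interlocking logic unavailable) [OR] = 1 − (1−0.04) × (1−0.32) = 0.347200
P(Vital path inoperative) [AND] = 0.347200 × 0.21 = 0.072912
P(Rail signal shows false clear) [OR] = 1 − (1−0.644756) × (1−0.072912) = 0.670658
Rounded to 4 decimal places: P(Rail signal shows false clear) ≈ 0.6707.

0.6707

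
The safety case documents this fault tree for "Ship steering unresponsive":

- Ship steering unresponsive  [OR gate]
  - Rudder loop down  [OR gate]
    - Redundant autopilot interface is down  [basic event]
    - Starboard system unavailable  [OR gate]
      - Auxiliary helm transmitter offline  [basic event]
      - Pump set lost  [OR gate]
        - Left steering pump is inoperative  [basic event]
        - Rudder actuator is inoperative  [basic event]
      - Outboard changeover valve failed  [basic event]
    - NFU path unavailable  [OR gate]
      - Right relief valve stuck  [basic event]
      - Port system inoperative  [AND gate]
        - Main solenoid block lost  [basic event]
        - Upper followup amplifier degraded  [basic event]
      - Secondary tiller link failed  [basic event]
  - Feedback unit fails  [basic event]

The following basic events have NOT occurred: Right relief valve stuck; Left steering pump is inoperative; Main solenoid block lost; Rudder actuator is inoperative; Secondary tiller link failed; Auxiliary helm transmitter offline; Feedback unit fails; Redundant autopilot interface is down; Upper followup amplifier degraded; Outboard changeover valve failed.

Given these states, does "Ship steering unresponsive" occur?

No

Pump set lost [OR]: Left steering pump is inoperative=not, Rudder actuator is inoperative=not → no input occurs → does not occur.
Starboard system unavailable [OR]: Auxiliary helm transmitter offline=not, Pump set lost=not, Outboard changeover valve failed=not → no input occurs → does not occur.
Port system inoperative [AND]: Main solenoid block lost=not, Upper followup amplifier degraded=not → not all inputs occur → does not occur.
NFU path unavailable [OR]: Right relief valve stuck=not, Port system inoperative=not, Secondary tiller link failed=not → no input occurs → does not occur.
Rudder loop down [OR]: Redundant autopilot interface is down=not, Starboard system unavailable=not, NFU path unavailable=not → no input occurs → does not occur.
Ship steering unresponsive [OR]: Rudder loop down=not, Feedback unit fails=not → no input occurs → does not occur.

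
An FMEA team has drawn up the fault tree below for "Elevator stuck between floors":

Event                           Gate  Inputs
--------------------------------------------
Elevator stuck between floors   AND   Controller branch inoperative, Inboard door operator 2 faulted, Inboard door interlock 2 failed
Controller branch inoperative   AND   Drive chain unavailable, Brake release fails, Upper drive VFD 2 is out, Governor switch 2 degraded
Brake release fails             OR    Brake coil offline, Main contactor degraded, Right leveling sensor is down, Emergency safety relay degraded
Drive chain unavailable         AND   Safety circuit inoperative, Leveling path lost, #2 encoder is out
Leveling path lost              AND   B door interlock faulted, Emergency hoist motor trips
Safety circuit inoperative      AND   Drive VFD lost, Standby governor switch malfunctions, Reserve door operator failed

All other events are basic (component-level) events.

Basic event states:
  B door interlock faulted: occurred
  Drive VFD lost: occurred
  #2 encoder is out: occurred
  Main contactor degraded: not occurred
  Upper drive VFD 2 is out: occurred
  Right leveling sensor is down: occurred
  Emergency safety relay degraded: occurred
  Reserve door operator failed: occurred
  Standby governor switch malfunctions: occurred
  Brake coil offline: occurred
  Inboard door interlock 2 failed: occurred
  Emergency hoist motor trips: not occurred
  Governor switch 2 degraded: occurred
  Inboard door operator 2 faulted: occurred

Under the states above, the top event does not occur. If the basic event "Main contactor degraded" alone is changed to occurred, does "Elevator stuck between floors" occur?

Counterfactual: set "Main contactor degraded" to occurred.
Safety circuit inoperative [AND]: Drive VFD lost=occurs, Standby governor switch malfunctions=occurs, Reserve door operator failed=occurs → all inputs occur → occurs.
Leveling path lost [AND]: B door interlock faulted=occurs, Emergency hoist motor trips=not → not all inputs occur → does not occur.
Drive chain unavailable [AND]: Safety circuit inoperative=occurs, Leveling path lost=not, #2 encoder is out=occurs → not all inputs occur → does not occur.
Brake release fails [OR]: Brake coil offline=occurs, Main contactor degraded=occurs, Right leveling sensor is down=occurs, Emergency safety relay degraded=occurs → at least one input occurs → occurs.
Controller branch inoperative [AND]: Drive chain unavailable=not, Brake release fails=occurs, Upper drive VFD 2 is out=occurs, Governor switch 2 degraded=occurs → not all inputs occur → does not occur.
Elevator stuck between floors [AND]: Controller branch inoperative=not, Inboard door operator 2 faulted=occurs, Inboard door interlock 2 failed=occurs → not all inputs occur → does not occur.

No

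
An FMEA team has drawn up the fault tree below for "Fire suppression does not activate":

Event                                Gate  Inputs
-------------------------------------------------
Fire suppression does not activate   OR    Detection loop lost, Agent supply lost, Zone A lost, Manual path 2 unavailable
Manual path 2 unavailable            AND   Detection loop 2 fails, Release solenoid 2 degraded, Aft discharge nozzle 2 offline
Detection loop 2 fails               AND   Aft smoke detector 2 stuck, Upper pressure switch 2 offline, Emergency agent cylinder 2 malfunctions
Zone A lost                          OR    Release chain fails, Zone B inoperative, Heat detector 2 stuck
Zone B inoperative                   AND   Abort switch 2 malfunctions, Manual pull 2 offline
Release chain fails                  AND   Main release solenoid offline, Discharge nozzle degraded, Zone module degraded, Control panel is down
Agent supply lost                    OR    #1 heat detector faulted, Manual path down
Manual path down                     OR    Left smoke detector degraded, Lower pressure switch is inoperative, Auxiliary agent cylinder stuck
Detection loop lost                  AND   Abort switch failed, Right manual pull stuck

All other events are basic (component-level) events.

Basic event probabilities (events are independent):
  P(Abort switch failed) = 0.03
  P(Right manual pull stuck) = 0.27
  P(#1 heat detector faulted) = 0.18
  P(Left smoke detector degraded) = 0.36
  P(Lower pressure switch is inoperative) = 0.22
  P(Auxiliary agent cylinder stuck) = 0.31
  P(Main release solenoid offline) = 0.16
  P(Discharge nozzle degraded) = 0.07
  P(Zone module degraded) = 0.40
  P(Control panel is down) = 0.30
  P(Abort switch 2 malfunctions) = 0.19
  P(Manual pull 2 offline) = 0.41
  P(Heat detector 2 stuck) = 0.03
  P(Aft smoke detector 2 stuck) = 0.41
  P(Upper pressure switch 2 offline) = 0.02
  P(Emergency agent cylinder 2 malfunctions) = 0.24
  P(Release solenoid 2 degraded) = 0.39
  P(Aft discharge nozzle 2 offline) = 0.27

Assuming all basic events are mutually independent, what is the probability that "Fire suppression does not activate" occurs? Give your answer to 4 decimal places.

P(Detection loop lost) [AND] = 0.03 × 0.27 = 0.008100
P(Manual path down) [OR] = 1 − (1−0.36) × (1−0.22) × (1−0.31) = 0.655552
P(Agent supply lost) [OR] = 1 − (1−0.18) × (1−0.655552) = 0.717553
P(Release chain fails) [AND] = 0.16 × 0.07 × 0.40 × 0.30 = 0.001344
P(Zone B inoperative) [AND] = 0.19 × 0.41 = 0.077900
P(Zone A lost) [OR] = 1 − (1−0.001344) × (1−0.077900) × (1−0.03) = 0.106765
P(Detection loop 2 fails) [AND] = 0.41 × 0.02 × 0.24 = 0.001968
P(Manual path 2 unavailable) [AND] = 0.001968 × 0.39 × 0.27 = 0.000207
P(Fire suppression does not activate) [OR] = 1 − (1−0.008100) × (1−0.717553) × (1−0.106765) × (1−0.000207) = 0.749804
Rounded to 4 decimal places: P(Fire suppression does not activate) ≈ 0.7498.

0.7498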